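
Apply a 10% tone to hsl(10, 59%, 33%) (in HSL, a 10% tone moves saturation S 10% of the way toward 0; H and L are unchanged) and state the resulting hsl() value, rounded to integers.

S moves 10% from 59 toward 0: 59 − 5.9 = 53.1 → 53.
H and L are unchanged.

hsl(10, 53%, 33%)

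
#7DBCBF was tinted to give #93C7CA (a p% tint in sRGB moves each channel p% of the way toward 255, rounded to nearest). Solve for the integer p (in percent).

17%

#7DBCBF is rgb(125, 188, 191); #93C7CA is rgb(147, 199, 202).
On the R channel (widest range): 147 ≈ 125 + (p/100)(255 − 125), so p ≈ 100×(147 − 125)/(255 − 125) = 2200/130 = 16.92.
p = 17 reproduces all three channels after rounding.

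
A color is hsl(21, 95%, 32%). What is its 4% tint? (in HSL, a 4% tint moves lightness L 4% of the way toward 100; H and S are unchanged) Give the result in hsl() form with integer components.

hsl(21, 95%, 35%)

L moves 4% from 32 toward 100: 32 + 2.72 = 34.72 → 35.
H and S are unchanged.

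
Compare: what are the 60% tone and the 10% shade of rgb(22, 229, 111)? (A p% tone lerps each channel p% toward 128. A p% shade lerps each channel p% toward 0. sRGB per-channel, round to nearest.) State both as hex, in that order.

60% tone:
  R: 22 + 63.6 = 85.6 → 86
  G: 229 + 0.6×(128−229) = 229 − 60.6 = 168.4 → 168
  B: 111 + 10.2 = 121.2 → 121
  → #56a879
10% shade:
  R: 22 − 2.2 = 19.8 → 20
  G: 229 + 0.1×(0−229) = 229 − 22.9 = 206.1 → 206
  B: 111 − 11.1 = 99.9 → 100
  → #14ce64

#56a879, #14ce64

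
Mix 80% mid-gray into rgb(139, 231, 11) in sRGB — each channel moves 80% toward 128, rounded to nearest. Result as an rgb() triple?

Per channel, c → c + 0.8(128 − c):
  R: 139 + 0.8×(128−139) = 139 − 8.8 = 130.2 → 130
  G: 231 − 82.4 = 148.6 → 149
  B: 11 + 0.8×(128−11) = 11 + 93.6 = 104.6 → 105

rgb(130, 149, 105)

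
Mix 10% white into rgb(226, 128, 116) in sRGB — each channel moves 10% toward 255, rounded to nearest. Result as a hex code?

Per channel, c → c + 0.1(255 − c):
  R: 226 + 2.9 = 228.9 → 229
  G: 128 + 12.7 = 140.7 → 141
  B: 116 + 13.9 = 129.9 → 130
rgb(229, 141, 130) = #E58D82.

#E58D82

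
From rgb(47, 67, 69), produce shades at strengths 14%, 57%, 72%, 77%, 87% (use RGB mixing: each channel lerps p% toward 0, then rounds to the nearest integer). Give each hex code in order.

14%: (47 − 6.58 = 40.42→40, 67 − 9.38 = 57.62→58, 69 − 9.66 = 59.34→59) → #283a3b
57%: (47 − 26.79 = 20.21→20, 67 − 38.19 = 28.81→29, 69 − 39.33 = 29.67→30) → #141d1e
72%: (47 − 33.84 = 13.16→13, 67 − 48.24 = 18.76→19, 69 − 49.68 = 19.32→19) → #0d1313
77%: (47 − 36.19 = 10.81→11, 67 − 51.59 = 15.41→15, 69 − 53.13 = 15.87→16) → #0b0f10
87%: (47 − 40.89 = 6.11→6, 67 − 58.29 = 8.71→9, 69 − 60.03 = 8.97→9) → #060909

#283a3b, #141d1e, #0d1313, #0b0f10, #060909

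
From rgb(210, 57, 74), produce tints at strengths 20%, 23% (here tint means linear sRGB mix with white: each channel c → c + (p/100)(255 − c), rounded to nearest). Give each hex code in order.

20%: (210 + 9 = 219→219, 57 + 39.6 = 96.6→97, 74 + 36.2 = 110.2→110) → #db616e
23%: (210 + 10.35 = 220.35→220, 57 + 45.54 = 102.54→103, 74 + 41.63 = 115.63→116) → #dc6774

#db616e, #dc6774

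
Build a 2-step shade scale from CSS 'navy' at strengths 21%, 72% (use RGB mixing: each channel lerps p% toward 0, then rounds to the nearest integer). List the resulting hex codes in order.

CSS navy is rgb(0, 0, 128).
21%: (0→0, 0→0, 128 − 26.88 = 101.12→101) → #000065
72%: (0→0, 0→0, 128 − 92.16 = 35.84→36) → #000024

#000065, #000024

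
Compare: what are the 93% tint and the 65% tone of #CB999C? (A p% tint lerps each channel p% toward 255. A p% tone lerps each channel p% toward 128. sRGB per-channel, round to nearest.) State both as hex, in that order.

#CB999C is rgb(203, 153, 156).
93% tint:
  R: 203 + 48.36 = 251.36 → 251
  G: 153 + 0.93×(255−153) = 153 + 94.86 = 247.86 → 248
  B: 156 + 92.07 = 248.07 → 248
  → #FBF8F8
65% tone:
  R: 203 + 0.65×(128−203) = 203 − 48.75 = 154.25 → 154
  G: 153 − 16.25 = 136.75 → 137
  B: 156 + 0.65×(128−156) = 156 − 18.2 = 137.8 → 138
  → #9A898A

#FBF8F8, #9A898A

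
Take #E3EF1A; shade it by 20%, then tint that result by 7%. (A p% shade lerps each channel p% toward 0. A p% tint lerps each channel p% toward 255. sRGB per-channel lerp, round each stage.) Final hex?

#BBC325

#E3EF1A is rgb(227, 239, 26).
Lerp each channel 20% toward 0:
  R: 227 + 0.2×(0−227) = 227 − 45.4 = 181.6 → 182
  G: 239 − 47.8 = 191.2 → 191
  B: 26 − 5.2 = 20.8 → 21
After the shade: rgb(182, 191, 21) = #B6BF15.
Per channel, c → c + 0.07(255 − c):
  R: 182 + 0.07×(255−182) = 182 + 5.11 = 187.11 → 187
  G: 191 + 0.07×(255−191) = 191 + 4.48 = 195.48 → 195
  B: 21 + 16.38 = 37.38 → 37
rgb(187, 195, 37) = #BBC325.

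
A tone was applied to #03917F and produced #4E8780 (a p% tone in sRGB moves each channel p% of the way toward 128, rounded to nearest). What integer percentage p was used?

#03917F is rgb(3, 145, 127); #4E8780 is rgb(78, 135, 128).
On the R channel (widest range): 78 ≈ 3 + (p/100)(128 − 3), so p ≈ 100×(78 − 3)/(128 − 3) = 7500/125 = 60.00.
p = 60 reproduces all three channels after rounding.

60%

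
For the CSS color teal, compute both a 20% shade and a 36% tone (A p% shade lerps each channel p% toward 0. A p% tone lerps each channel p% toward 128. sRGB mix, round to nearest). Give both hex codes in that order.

#006666, #2E8080

CSS teal is rgb(0, 128, 128).
20% shade:
  R: 0 + 0 = 0 → 0
  G: 128 − 25.6 = 102.4 → 102
  B: 128 + 0.2×(0−128) = 128 − 25.6 = 102.4 → 102
  → #006666
36% tone:
  R: 0 + 0.36×(128−0) = 0 + 46.08 = 46.08 → 46
  G: 128 + 0 = 128 → 128
  B: 128 + 0.36×(128−128) = 128 + 0 = 128 → 128
  → #2E8080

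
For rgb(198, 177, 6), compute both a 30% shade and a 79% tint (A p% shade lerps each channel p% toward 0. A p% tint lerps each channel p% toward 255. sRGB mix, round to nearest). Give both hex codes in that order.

30% shade:
  R: 198 + 0.3×(0−198) = 198 − 59.4 = 138.6 → 139
  G: 177 + 0.3×(0−177) = 177 − 53.1 = 123.9 → 124
  B: 6 − 1.8 = 4.2 → 4
  → #8b7c04
79% tint:
  R: 198 + 0.79×(255−198) = 198 + 45.03 = 243.03 → 243
  G: 177 + 0.79×(255−177) = 177 + 61.62 = 238.62 → 239
  B: 6 + 0.79×(255−6) = 6 + 196.71 = 202.71 → 203
  → #f3efcb

#8b7c04, #f3efcb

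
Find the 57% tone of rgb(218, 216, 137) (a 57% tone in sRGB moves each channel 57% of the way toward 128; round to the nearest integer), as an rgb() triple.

Lerp each channel 57% toward 128:
  R: 218 + 0.57×(128−218) = 218 − 51.3 = 166.7 → 167
  G: 216 + 0.57×(128−216) = 216 − 50.16 = 165.84 → 166
  B: 137 − 5.13 = 131.87 → 132

rgb(167, 166, 132)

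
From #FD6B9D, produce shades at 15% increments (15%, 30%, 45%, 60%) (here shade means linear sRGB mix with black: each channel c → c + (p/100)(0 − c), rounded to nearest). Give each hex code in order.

#D75B85, #B14B6E, #8B3B56, #652B3F

#FD6B9D is rgb(253, 107, 157).
15%: (253 − 37.95 = 215.05→215, 107 − 16.05 = 90.95→91, 157 − 23.55 = 133.45→133) → #D75B85
30%: (253 − 75.9 = 177.1→177, 107 − 32.1 = 74.9→75, 157 − 47.1 = 109.9→110) → #B14B6E
45%: (253 − 113.85 = 139.15→139, 107 − 48.15 = 58.85→59, 157 − 70.65 = 86.35→86) → #8B3B56
60%: (253 − 151.8 = 101.2→101, 107 − 64.2 = 42.8→43, 157 − 94.2 = 62.8→63) → #652B3F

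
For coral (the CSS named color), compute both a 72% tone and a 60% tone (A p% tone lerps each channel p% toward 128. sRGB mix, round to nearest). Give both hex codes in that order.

#A48073, #B3806D

CSS coral is rgb(255, 127, 80).
72% tone:
  R: 255 + 0.72×(128−255) = 255 − 91.44 = 163.56 → 164
  G: 127 + 0.72×(128−127) = 127 + 0.72 = 127.72 → 128
  B: 80 + 34.56 = 114.56 → 115
  → #A48073
60% tone:
  R: 255 − 76.2 = 178.8 → 179
  G: 127 + 0.6 = 127.6 → 128
  B: 80 + 0.6×(128−80) = 80 + 28.8 = 108.8 → 109
  → #B3806D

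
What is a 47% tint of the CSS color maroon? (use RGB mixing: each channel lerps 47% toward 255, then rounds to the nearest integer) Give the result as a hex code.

CSS maroon is rgb(128, 0, 0).
Per channel, c → c + 0.47(255 − c):
  R: 128 + 0.47×(255−128) = 128 + 59.69 = 187.69 → 188
  G: 0 + 119.85 = 119.85 → 120
  B: 0 + 119.85 = 119.85 → 120
rgb(188, 120, 120) = #BC7878.

#BC7878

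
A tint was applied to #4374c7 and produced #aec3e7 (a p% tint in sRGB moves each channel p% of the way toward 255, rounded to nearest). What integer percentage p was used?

57%

#4374c7 is rgb(67, 116, 199); #aec3e7 is rgb(174, 195, 231).
On the R channel (widest range): 174 ≈ 67 + (p/100)(255 − 67), so p ≈ 100×(174 − 67)/(255 − 67) = 10700/188 = 56.91.
p = 57 reproduces all three channels after rounding.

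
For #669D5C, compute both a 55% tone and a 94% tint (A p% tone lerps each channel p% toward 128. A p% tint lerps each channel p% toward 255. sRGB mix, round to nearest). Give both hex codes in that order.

#748D70, #F6F9F5

#669D5C is rgb(102, 157, 92).
55% tone:
  R: 102 + 0.55×(128−102) = 102 + 14.3 = 116.3 → 116
  G: 157 + 0.55×(128−157) = 157 − 15.95 = 141.05 → 141
  B: 92 + 19.8 = 111.8 → 112
  → #748D70
94% tint:
  R: 102 + 143.82 = 245.82 → 246
  G: 157 + 0.94×(255−157) = 157 + 92.12 = 249.12 → 249
  B: 92 + 0.94×(255−92) = 92 + 153.22 = 245.22 → 245
  → #F6F9F5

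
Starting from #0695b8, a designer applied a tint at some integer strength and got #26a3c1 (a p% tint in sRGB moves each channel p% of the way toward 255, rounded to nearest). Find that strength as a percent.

13%

#0695b8 is rgb(6, 149, 184); #26a3c1 is rgb(38, 163, 193).
On the R channel (widest range): 38 ≈ 6 + (p/100)(255 − 6), so p ≈ 100×(38 − 6)/(255 − 6) = 3200/249 = 12.85.
p = 13 reproduces all three channels after rounding.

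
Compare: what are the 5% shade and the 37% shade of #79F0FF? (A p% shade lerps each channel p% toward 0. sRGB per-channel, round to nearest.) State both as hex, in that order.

#79F0FF is rgb(121, 240, 255).
5% shade:
  R: 121 + 0.05×(0−121) = 121 − 6.05 = 114.95 → 115
  G: 240 − 12 = 228 → 228
  B: 255 + 0.05×(0−255) = 255 − 12.75 = 242.25 → 242
  → #73E4F2
37% shade:
  R: 121 + 0.37×(0−121) = 121 − 44.77 = 76.23 → 76
  G: 240 + 0.37×(0−240) = 240 − 88.8 = 151.2 → 151
  B: 255 + 0.37×(0−255) = 255 − 94.35 = 160.65 → 161
  → #4C97A1

#73E4F2, #4C97A1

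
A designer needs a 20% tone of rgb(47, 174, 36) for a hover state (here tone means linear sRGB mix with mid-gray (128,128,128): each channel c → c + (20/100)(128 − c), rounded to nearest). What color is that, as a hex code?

#3fa536

Lerp each channel 20% toward 128:
  R: 47 + 16.2 = 63.2 → 63
  G: 174 + 0.2×(128−174) = 174 − 9.2 = 164.8 → 165
  B: 36 + 18.4 = 54.4 → 54
rgb(63, 165, 54) = #3fa536.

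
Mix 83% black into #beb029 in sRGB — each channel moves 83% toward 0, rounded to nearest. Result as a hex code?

#beb029 is rgb(190, 176, 41).
Lerp each channel 83% toward 0:
  R: 190 − 157.7 = 32.3 → 32
  G: 176 − 146.08 = 29.92 → 30
  B: 41 − 34.03 = 6.97 → 7
rgb(32, 30, 7) = #201e07.

#201e07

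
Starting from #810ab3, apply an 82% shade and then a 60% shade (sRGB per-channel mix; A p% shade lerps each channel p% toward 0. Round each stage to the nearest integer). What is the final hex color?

#810ab3 is rgb(129, 10, 179).
An 82% shade moves each channel 82% toward 0:
  R: 129 − 105.78 = 23.22 → 23
  G: 10 − 8.2 = 1.8 → 2
  B: 179 − 146.78 = 32.22 → 32
After the shade: rgb(23, 2, 32) = #170220.
Per channel, c → c + 0.6(0 − c):
  R: 23 + 0.6×(0−23) = 23 − 13.8 = 9.2 → 9
  G: 2 + 0.6×(0−2) = 2 − 1.2 = 0.8 → 1
  B: 32 + 0.6×(0−32) = 32 − 19.2 = 12.8 → 13
rgb(9, 1, 13) = #09010d.

#09010d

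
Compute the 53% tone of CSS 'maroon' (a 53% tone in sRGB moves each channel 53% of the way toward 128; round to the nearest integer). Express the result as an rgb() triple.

rgb(128, 68, 68)

CSS maroon is rgb(128, 0, 0).
A 53% tone moves each channel 53% toward 128:
  R: 128 + 0 = 128 → 128
  G: 0 + 67.84 = 67.84 → 68
  B: 0 + 0.53×(128−0) = 0 + 67.84 = 67.84 → 68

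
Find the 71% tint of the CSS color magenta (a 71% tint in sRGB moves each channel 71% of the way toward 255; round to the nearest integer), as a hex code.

#ffb5ff

CSS magenta is rgb(255, 0, 255).
Lerp each channel 71% toward 255:
  R: 255 + 0.71×(255−255) = 255 + 0 = 255 → 255
  G: 0 + 181.05 = 181.05 → 181
  B: 255 + 0.71×(255−255) = 255 + 0 = 255 → 255
rgb(255, 181, 255) = #ffb5ff.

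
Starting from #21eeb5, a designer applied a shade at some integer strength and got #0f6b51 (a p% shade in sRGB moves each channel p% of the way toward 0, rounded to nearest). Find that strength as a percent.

55%

#21eeb5 is rgb(33, 238, 181); #0f6b51 is rgb(15, 107, 81).
On the G channel (widest range): 107 ≈ 238 + (p/100)(0 − 238), so p ≈ 100×(107 − 238)/(0 − 238) = -13100/-238 = 55.04.
p = 55 reproduces all three channels after rounding.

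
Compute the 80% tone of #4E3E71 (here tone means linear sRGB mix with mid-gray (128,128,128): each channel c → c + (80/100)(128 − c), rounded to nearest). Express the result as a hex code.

#76737D

#4E3E71 is rgb(78, 62, 113).
Per channel, c → c + 0.8(128 − c):
  R: 78 + 40 = 118 → 118
  G: 62 + 52.8 = 114.8 → 115
  B: 113 + 0.8×(128−113) = 113 + 12 = 125 → 125
rgb(118, 115, 125) = #76737D.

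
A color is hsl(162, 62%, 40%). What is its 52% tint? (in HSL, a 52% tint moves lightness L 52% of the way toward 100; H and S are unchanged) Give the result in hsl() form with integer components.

hsl(162, 62%, 71%)

L moves 52% from 40 toward 100: 40 + 31.2 = 71.2 → 71.
H and S are unchanged.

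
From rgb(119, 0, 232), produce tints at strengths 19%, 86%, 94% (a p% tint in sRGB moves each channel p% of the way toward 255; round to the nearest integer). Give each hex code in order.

19%: (119 + 25.84 = 144.84→145, 0 + 48.45 = 48.45→48, 232 + 4.37 = 236.37→236) → #9130ec
86%: (119 + 116.96 = 235.96→236, 0 + 219.3 = 219.3→219, 232 + 19.78 = 251.78→252) → #ecdbfc
94%: (119 + 127.84 = 246.84→247, 0 + 239.7 = 239.7→240, 232 + 21.62 = 253.62→254) → #f7f0fe

#9130ec, #ecdbfc, #f7f0fe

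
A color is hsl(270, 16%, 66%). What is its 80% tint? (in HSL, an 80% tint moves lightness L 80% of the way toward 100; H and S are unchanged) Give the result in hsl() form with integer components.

hsl(270, 16%, 93%)

L moves 80% from 66 toward 100: 66 + 27.2 = 93.2 → 93.
H and S are unchanged.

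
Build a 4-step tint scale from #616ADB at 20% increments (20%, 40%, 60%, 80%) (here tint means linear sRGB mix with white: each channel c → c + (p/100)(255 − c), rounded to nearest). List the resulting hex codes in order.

#616ADB is rgb(97, 106, 219).
20%: (97 + 31.6 = 128.6→129, 106 + 29.8 = 135.8→136, 219 + 7.2 = 226.2→226) → #8188E2
40%: (97 + 63.2 = 160.2→160, 106 + 59.6 = 165.6→166, 219 + 14.4 = 233.4→233) → #A0A6E9
60%: (97 + 94.8 = 191.8→192, 106 + 89.4 = 195.4→195, 219 + 21.6 = 240.6→241) → #C0C3F1
80%: (97 + 126.4 = 223.4→223, 106 + 119.2 = 225.2→225, 219 + 28.8 = 247.8→248) → #DFE1F8

#8188E2, #A0A6E9, #C0C3F1, #DFE1F8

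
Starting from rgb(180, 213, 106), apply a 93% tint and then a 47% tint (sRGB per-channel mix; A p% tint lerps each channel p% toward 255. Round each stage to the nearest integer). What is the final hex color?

Lerp each channel 93% toward 255:
  R: 180 + 69.75 = 249.75 → 250
  G: 213 + 0.93×(255−213) = 213 + 39.06 = 252.06 → 252
  B: 106 + 138.57 = 244.57 → 245
After the tint: rgb(250, 252, 245) = #FAFCF5.
Lerp each channel 47% toward 255:
  R: 250 + 2.35 = 252.35 → 252
  G: 252 + 1.41 = 253.41 → 253
  B: 245 + 0.47×(255−245) = 245 + 4.7 = 249.7 → 250
rgb(252, 253, 250) = #FCFDFA.

#FCFDFA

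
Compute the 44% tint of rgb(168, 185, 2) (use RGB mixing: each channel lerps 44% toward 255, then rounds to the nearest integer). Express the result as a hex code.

#CED871

A 44% tint moves each channel 44% toward 255:
  R: 168 + 38.28 = 206.28 → 206
  G: 185 + 30.8 = 215.8 → 216
  B: 2 + 0.44×(255−2) = 2 + 111.32 = 113.32 → 113
rgb(206, 216, 113) = #CED871.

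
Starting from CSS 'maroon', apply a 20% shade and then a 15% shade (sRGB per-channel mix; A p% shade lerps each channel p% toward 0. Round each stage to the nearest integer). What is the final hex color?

#570000

CSS maroon is rgb(128, 0, 0).
A 20% shade moves each channel 20% toward 0:
  R: 128 + 0.2×(0−128) = 128 − 25.6 = 102.4 → 102
  G: 0 + 0.2×(0−0) = 0 + 0 = 0 → 0
  B: 0 + 0.2×(0−0) = 0 + 0 = 0 → 0
After the shade: rgb(102, 0, 0) = #660000.
Per channel, c → c + 0.15(0 − c):
  R: 102 − 15.3 = 86.7 → 87
  G: 0 + 0 = 0 → 0
  B: 0 + 0 = 0 → 0
rgb(87, 0, 0) = #570000.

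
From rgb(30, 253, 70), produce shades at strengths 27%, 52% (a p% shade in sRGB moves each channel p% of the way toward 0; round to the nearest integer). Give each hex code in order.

#16b933, #0e7922

27%: (30 − 8.1 = 21.9→22, 253 − 68.31 = 184.69→185, 70 − 18.9 = 51.1→51) → #16b933
52%: (30 − 15.6 = 14.4→14, 253 − 131.56 = 121.44→121, 70 − 36.4 = 33.6→34) → #0e7922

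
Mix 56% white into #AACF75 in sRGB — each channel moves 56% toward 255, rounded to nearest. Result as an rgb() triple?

#AACF75 is rgb(170, 207, 117).
A 56% tint moves each channel 56% toward 255:
  R: 170 + 0.56×(255−170) = 170 + 47.6 = 217.6 → 218
  G: 207 + 0.56×(255−207) = 207 + 26.88 = 233.88 → 234
  B: 117 + 77.28 = 194.28 → 194

rgb(218, 234, 194)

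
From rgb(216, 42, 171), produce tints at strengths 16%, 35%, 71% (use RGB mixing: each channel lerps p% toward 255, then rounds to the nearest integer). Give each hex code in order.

#de4cb8, #e675c8, #f4c1e7

16%: (216 + 6.24 = 222.24→222, 42 + 34.08 = 76.08→76, 171 + 13.44 = 184.44→184) → #de4cb8
35%: (216 + 13.65 = 229.65→230, 42 + 74.55 = 116.55→117, 171 + 29.4 = 200.4→200) → #e675c8
71%: (216 + 27.69 = 243.69→244, 42 + 151.23 = 193.23→193, 171 + 59.64 = 230.64→231) → #f4c1e7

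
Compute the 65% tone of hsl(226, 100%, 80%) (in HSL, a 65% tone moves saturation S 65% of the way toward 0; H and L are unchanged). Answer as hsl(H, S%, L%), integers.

hsl(226, 35%, 80%)

S moves 65% from 100 toward 0: 100 − 65 = 35 → 35.
H and L are unchanged.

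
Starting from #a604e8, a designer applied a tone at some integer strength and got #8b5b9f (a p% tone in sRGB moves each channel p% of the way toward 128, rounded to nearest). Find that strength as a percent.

70%

#a604e8 is rgb(166, 4, 232); #8b5b9f is rgb(139, 91, 159).
On the G channel (widest range): 91 ≈ 4 + (p/100)(128 − 4), so p ≈ 100×(91 − 4)/(128 − 4) = 8700/124 = 70.16.
p = 70 reproduces all three channels after rounding.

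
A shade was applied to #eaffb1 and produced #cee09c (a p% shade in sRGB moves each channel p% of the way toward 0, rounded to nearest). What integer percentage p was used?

#eaffb1 is rgb(234, 255, 177); #cee09c is rgb(206, 224, 156).
On the G channel (widest range): 224 ≈ 255 + (p/100)(0 − 255), so p ≈ 100×(224 − 255)/(0 − 255) = -3100/-255 = 12.16.
p = 12 reproduces all three channels after rounding.

12%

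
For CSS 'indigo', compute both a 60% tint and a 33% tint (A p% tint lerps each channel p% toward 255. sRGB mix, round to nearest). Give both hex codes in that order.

CSS indigo is rgb(75, 0, 130).
60% tint:
  R: 75 + 108 = 183 → 183
  G: 0 + 0.6×(255−0) = 0 + 153 = 153 → 153
  B: 130 + 75 = 205 → 205
  → #b799cd
33% tint:
  R: 75 + 0.33×(255−75) = 75 + 59.4 = 134.4 → 134
  G: 0 + 0.33×(255−0) = 0 + 84.15 = 84.15 → 84
  B: 130 + 0.33×(255−130) = 130 + 41.25 = 171.25 → 171
  → #8654ab

#b799cd, #8654ab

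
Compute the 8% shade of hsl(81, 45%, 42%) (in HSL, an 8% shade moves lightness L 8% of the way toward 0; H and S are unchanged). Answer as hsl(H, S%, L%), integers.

hsl(81, 45%, 39%)

L moves 8% from 42 toward 0: 42 − 3.36 = 38.64 → 39.
H and S are unchanged.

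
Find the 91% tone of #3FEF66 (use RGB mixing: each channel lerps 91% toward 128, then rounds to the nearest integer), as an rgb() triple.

#3FEF66 is rgb(63, 239, 102).
A 91% tone moves each channel 91% toward 128:
  R: 63 + 0.91×(128−63) = 63 + 59.15 = 122.15 → 122
  G: 239 − 101.01 = 137.99 → 138
  B: 102 + 23.66 = 125.66 → 126

rgb(122, 138, 126)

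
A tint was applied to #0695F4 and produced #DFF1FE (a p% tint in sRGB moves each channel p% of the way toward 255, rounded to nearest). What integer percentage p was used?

#0695F4 is rgb(6, 149, 244); #DFF1FE is rgb(223, 241, 254).
On the R channel (widest range): 223 ≈ 6 + (p/100)(255 − 6), so p ≈ 100×(223 − 6)/(255 − 6) = 21700/249 = 87.15.
p = 87 reproduces all three channels after rounding.

87%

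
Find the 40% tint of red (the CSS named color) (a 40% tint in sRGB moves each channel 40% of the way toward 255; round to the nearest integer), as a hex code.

#FF6666

CSS red is rgb(255, 0, 0).
A 40% tint moves each channel 40% toward 255:
  R: 255 + 0.4×(255−255) = 255 + 0 = 255 → 255
  G: 0 + 102 = 102 → 102
  B: 0 + 0.4×(255−0) = 0 + 102 = 102 → 102
rgb(255, 102, 102) = #FF6666.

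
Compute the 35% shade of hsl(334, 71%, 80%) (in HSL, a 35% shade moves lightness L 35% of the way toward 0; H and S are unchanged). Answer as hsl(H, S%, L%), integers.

hsl(334, 71%, 52%)

L moves 35% from 80 toward 0: 80 − 28 = 52 → 52.
H and S are unchanged.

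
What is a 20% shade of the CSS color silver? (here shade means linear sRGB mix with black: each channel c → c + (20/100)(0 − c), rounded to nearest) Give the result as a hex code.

CSS silver is rgb(192, 192, 192).
A 20% shade moves each channel 20% toward 0:
  R: 192 − 38.4 = 153.6 → 154
  G: 192 − 38.4 = 153.6 → 154
  B: 192 − 38.4 = 153.6 → 154
rgb(154, 154, 154) = #9a9a9a.

#9a9a9a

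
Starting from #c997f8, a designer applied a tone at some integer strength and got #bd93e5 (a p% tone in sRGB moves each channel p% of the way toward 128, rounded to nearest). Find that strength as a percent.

16%

#c997f8 is rgb(201, 151, 248); #bd93e5 is rgb(189, 147, 229).
On the B channel (widest range): 229 ≈ 248 + (p/100)(128 − 248), so p ≈ 100×(229 − 248)/(128 − 248) = -1900/-120 = 15.83.
p = 16 reproduces all three channels after rounding.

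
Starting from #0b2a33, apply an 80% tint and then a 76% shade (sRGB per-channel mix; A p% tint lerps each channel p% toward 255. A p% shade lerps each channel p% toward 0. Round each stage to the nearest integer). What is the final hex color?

#0b2a33 is rgb(11, 42, 51).
Per channel, c → c + 0.8(255 − c):
  R: 11 + 195.2 = 206.2 → 206
  G: 42 + 170.4 = 212.4 → 212
  B: 51 + 0.8×(255−51) = 51 + 163.2 = 214.2 → 214
After the tint: rgb(206, 212, 214) = #ced4d6.
Lerp each channel 76% toward 0:
  R: 206 − 156.56 = 49.44 → 49
  G: 212 + 0.76×(0−212) = 212 − 161.12 = 50.88 → 51
  B: 214 + 0.76×(0−214) = 214 − 162.64 = 51.36 → 51
rgb(49, 51, 51) = #313333.

#313333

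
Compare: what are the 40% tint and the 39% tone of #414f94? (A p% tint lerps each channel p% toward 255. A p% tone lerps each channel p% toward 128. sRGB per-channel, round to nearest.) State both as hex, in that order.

#414f94 is rgb(65, 79, 148).
40% tint:
  R: 65 + 0.4×(255−65) = 65 + 76 = 141 → 141
  G: 79 + 70.4 = 149.4 → 149
  B: 148 + 0.4×(255−148) = 148 + 42.8 = 190.8 → 191
  → #8d95bf
39% tone:
  R: 65 + 24.57 = 89.57 → 90
  G: 79 + 0.39×(128−79) = 79 + 19.11 = 98.11 → 98
  B: 148 + 0.39×(128−148) = 148 − 7.8 = 140.2 → 140
  → #5a628c

#8d95bf, #5a628c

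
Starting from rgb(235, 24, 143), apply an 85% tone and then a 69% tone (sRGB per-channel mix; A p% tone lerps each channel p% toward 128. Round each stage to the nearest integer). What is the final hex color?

Lerp each channel 85% toward 128:
  R: 235 − 90.95 = 144.05 → 144
  G: 24 + 0.85×(128−24) = 24 + 88.4 = 112.4 → 112
  B: 143 − 12.75 = 130.25 → 130
After the tone: rgb(144, 112, 130) = #907082.
A 69% tone moves each channel 69% toward 128:
  R: 144 − 11.04 = 132.96 → 133
  G: 112 + 0.69×(128−112) = 112 + 11.04 = 123.04 → 123
  B: 130 + 0.69×(128−130) = 130 − 1.38 = 128.62 → 129
rgb(133, 123, 129) = #857b81.

#857b81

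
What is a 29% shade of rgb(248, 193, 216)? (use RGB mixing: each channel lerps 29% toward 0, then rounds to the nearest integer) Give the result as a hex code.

Per channel, c → c + 0.29(0 − c):
  R: 248 + 0.29×(0−248) = 248 − 71.92 = 176.08 → 176
  G: 193 − 55.97 = 137.03 → 137
  B: 216 − 62.64 = 153.36 → 153
rgb(176, 137, 153) = #B08999.

#B08999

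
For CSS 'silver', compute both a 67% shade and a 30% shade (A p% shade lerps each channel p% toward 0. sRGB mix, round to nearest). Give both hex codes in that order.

#3F3F3F, #868686

CSS silver is rgb(192, 192, 192).
67% shade:
  R: 192 + 0.67×(0−192) = 192 − 128.64 = 63.36 → 63
  G: 192 + 0.67×(0−192) = 192 − 128.64 = 63.36 → 63
  B: 192 + 0.67×(0−192) = 192 − 128.64 = 63.36 → 63
  → #3F3F3F
30% shade:
  R: 192 − 57.6 = 134.4 → 134
  G: 192 − 57.6 = 134.4 → 134
  B: 192 + 0.3×(0−192) = 192 − 57.6 = 134.4 → 134
  → #868686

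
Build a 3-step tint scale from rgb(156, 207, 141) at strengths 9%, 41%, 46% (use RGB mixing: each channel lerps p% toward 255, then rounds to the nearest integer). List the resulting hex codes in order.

9%: (156 + 8.91 = 164.91→165, 207 + 4.32 = 211.32→211, 141 + 10.26 = 151.26→151) → #A5D397
41%: (156 + 40.59 = 196.59→197, 207 + 19.68 = 226.68→227, 141 + 46.74 = 187.74→188) → #C5E3BC
46%: (156 + 45.54 = 201.54→202, 207 + 22.08 = 229.08→229, 141 + 52.44 = 193.44→193) → #CAE5C1

#A5D397, #C5E3BC, #CAE5C1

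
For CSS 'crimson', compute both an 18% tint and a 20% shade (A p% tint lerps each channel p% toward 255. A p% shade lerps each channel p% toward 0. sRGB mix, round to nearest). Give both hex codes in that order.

#e23e5f, #b01030

CSS crimson is rgb(220, 20, 60).
18% tint:
  R: 220 + 0.18×(255−220) = 220 + 6.3 = 226.3 → 226
  G: 20 + 42.3 = 62.3 → 62
  B: 60 + 35.1 = 95.1 → 95
  → #e23e5f
20% shade:
  R: 220 + 0.2×(0−220) = 220 − 44 = 176 → 176
  G: 20 + 0.2×(0−20) = 20 − 4 = 16 → 16
  B: 60 − 12 = 48 → 48
  → #b01030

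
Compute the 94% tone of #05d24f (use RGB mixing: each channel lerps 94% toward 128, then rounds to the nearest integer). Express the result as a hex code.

#05d24f is rgb(5, 210, 79).
Lerp each channel 94% toward 128:
  R: 5 + 0.94×(128−5) = 5 + 115.62 = 120.62 → 121
  G: 210 + 0.94×(128−210) = 210 − 77.08 = 132.92 → 133
  B: 79 + 0.94×(128−79) = 79 + 46.06 = 125.06 → 125
rgb(121, 133, 125) = #79857d.

#79857d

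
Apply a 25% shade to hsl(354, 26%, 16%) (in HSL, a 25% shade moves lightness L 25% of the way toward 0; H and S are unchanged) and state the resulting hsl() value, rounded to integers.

L moves 25% from 16 toward 0: 16 − 4 = 12 → 12.
H and S are unchanged.

hsl(354, 26%, 12%)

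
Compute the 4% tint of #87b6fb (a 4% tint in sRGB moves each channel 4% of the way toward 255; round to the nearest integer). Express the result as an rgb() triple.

rgb(140, 185, 251)

#87b6fb is rgb(135, 182, 251).
Lerp each channel 4% toward 255:
  R: 135 + 4.8 = 139.8 → 140
  G: 182 + 2.92 = 184.92 → 185
  B: 251 + 0.04×(255−251) = 251 + 0.16 = 251.16 → 251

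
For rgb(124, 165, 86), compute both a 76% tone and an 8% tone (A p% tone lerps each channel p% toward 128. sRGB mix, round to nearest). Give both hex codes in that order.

76% tone:
  R: 124 + 0.76×(128−124) = 124 + 3.04 = 127.04 → 127
  G: 165 − 28.12 = 136.88 → 137
  B: 86 + 0.76×(128−86) = 86 + 31.92 = 117.92 → 118
  → #7f8976
8% tone:
  R: 124 + 0.32 = 124.32 → 124
  G: 165 − 2.96 = 162.04 → 162
  B: 86 + 3.36 = 89.36 → 89
  → #7ca259

#7f8976, #7ca259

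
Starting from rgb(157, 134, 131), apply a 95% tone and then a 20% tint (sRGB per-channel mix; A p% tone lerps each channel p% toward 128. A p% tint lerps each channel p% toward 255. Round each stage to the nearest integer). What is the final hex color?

#9a9999

Lerp each channel 95% toward 128:
  R: 157 + 0.95×(128−157) = 157 − 27.55 = 129.45 → 129
  G: 134 − 5.7 = 128.3 → 128
  B: 131 + 0.95×(128−131) = 131 − 2.85 = 128.15 → 128
After the tone: rgb(129, 128, 128) = #818080.
A 20% tint moves each channel 20% toward 255:
  R: 129 + 25.2 = 154.2 → 154
  G: 128 + 0.2×(255−128) = 128 + 25.4 = 153.4 → 153
  B: 128 + 0.2×(255−128) = 128 + 25.4 = 153.4 → 153
rgb(154, 153, 153) = #9a9999.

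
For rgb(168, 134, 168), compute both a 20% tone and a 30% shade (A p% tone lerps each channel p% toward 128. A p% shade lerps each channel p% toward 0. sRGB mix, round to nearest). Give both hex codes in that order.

#A085A0, #765E76

20% tone:
  R: 168 − 8 = 160 → 160
  G: 134 + 0.2×(128−134) = 134 − 1.2 = 132.8 → 133
  B: 168 + 0.2×(128−168) = 168 − 8 = 160 → 160
  → #A085A0
30% shade:
  R: 168 + 0.3×(0−168) = 168 − 50.4 = 117.6 → 118
  G: 134 + 0.3×(0−134) = 134 − 40.2 = 93.8 → 94
  B: 168 − 50.4 = 117.6 → 118
  → #765E76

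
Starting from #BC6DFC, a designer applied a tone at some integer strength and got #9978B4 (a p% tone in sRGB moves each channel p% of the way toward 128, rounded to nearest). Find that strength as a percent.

#BC6DFC is rgb(188, 109, 252); #9978B4 is rgb(153, 120, 180).
On the B channel (widest range): 180 ≈ 252 + (p/100)(128 − 252), so p ≈ 100×(180 − 252)/(128 − 252) = -7200/-124 = 58.06.
p = 58 reproduces all three channels after rounding.

58%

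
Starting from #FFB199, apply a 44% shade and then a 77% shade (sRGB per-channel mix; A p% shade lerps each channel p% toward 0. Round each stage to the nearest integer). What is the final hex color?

#FFB199 is rgb(255, 177, 153).
Lerp each channel 44% toward 0:
  R: 255 − 112.2 = 142.8 → 143
  G: 177 + 0.44×(0−177) = 177 − 77.88 = 99.12 → 99
  B: 153 − 67.32 = 85.68 → 86
After the shade: rgb(143, 99, 86) = #8F6356.
A 77% shade moves each channel 77% toward 0:
  R: 143 + 0.77×(0−143) = 143 − 110.11 = 32.89 → 33
  G: 99 − 76.23 = 22.77 → 23
  B: 86 + 0.77×(0−86) = 86 − 66.22 = 19.78 → 20
rgb(33, 23, 20) = #211714.

#211714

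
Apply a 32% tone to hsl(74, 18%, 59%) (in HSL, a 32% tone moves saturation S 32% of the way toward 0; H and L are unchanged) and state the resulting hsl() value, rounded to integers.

hsl(74, 12%, 59%)

S moves 32% from 18 toward 0: 18 − 5.76 = 12.24 → 12.
H and L are unchanged.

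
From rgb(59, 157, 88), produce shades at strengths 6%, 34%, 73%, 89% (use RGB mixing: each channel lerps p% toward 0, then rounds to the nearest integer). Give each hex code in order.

#379453, #27683A, #102A18, #06110A

6%: (59 − 3.54 = 55.46→55, 157 − 9.42 = 147.58→148, 88 − 5.28 = 82.72→83) → #379453
34%: (59 − 20.06 = 38.94→39, 157 − 53.38 = 103.62→104, 88 − 29.92 = 58.08→58) → #27683A
73%: (59 − 43.07 = 15.93→16, 157 − 114.61 = 42.39→42, 88 − 64.24 = 23.76→24) → #102A18
89%: (59 − 52.51 = 6.49→6, 157 − 139.73 = 17.27→17, 88 − 78.32 = 9.68→10) → #06110A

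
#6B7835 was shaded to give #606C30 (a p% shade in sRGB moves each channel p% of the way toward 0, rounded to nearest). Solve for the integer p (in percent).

#6B7835 is rgb(107, 120, 53); #606C30 is rgb(96, 108, 48).
On the G channel (widest range): 108 ≈ 120 + (p/100)(0 − 120), so p ≈ 100×(108 − 120)/(0 − 120) = -1200/-120 = 10.00.
p = 10 reproduces all three channels after rounding.

10%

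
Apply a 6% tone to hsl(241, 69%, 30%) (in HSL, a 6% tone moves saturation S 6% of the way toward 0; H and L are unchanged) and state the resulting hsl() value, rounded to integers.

hsl(241, 65%, 30%)

S moves 6% from 69 toward 0: 69 − 4.14 = 64.86 → 65.
H and L are unchanged.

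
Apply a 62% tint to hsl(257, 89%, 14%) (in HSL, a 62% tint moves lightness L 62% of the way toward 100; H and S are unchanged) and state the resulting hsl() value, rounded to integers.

L moves 62% from 14 toward 100: 14 + 53.32 = 67.32 → 67.
H and S are unchanged.

hsl(257, 89%, 67%)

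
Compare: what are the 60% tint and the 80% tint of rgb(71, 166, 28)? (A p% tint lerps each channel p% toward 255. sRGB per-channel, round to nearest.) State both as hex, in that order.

#B5DBA4, #DAEDD2

60% tint:
  R: 71 + 0.6×(255−71) = 71 + 110.4 = 181.4 → 181
  G: 166 + 0.6×(255−166) = 166 + 53.4 = 219.4 → 219
  B: 28 + 0.6×(255−28) = 28 + 136.2 = 164.2 → 164
  → #B5DBA4
80% tint:
  R: 71 + 0.8×(255−71) = 71 + 147.2 = 218.2 → 218
  G: 166 + 71.2 = 237.2 → 237
  B: 28 + 181.6 = 209.6 → 210
  → #DAEDD2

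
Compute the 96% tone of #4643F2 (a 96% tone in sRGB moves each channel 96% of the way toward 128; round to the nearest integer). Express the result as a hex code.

#4643F2 is rgb(70, 67, 242).
Per channel, c → c + 0.96(128 − c):
  R: 70 + 0.96×(128−70) = 70 + 55.68 = 125.68 → 126
  G: 67 + 58.56 = 125.56 → 126
  B: 242 + 0.96×(128−242) = 242 − 109.44 = 132.56 → 133
rgb(126, 126, 133) = #7E7E85.

#7E7E85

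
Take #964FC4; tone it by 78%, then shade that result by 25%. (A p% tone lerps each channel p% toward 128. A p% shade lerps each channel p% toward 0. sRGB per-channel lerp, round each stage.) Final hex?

#964FC4 is rgb(150, 79, 196).
Lerp each channel 78% toward 128:
  R: 150 − 17.16 = 132.84 → 133
  G: 79 + 0.78×(128−79) = 79 + 38.22 = 117.22 → 117
  B: 196 + 0.78×(128−196) = 196 − 53.04 = 142.96 → 143
After the tone: rgb(133, 117, 143) = #85758F.
A 25% shade moves each channel 25% toward 0:
  R: 133 + 0.25×(0−133) = 133 − 33.25 = 99.75 → 100
  G: 117 + 0.25×(0−117) = 117 − 29.25 = 87.75 → 88
  B: 143 + 0.25×(0−143) = 143 − 35.75 = 107.25 → 107
rgb(100, 88, 107) = #64586B.

#64586B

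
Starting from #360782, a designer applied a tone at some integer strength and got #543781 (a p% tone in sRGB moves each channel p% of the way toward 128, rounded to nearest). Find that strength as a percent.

#360782 is rgb(54, 7, 130); #543781 is rgb(84, 55, 129).
On the G channel (widest range): 55 ≈ 7 + (p/100)(128 − 7), so p ≈ 100×(55 − 7)/(128 − 7) = 4800/121 = 39.67.
p = 40 reproduces all three channels after rounding.

40%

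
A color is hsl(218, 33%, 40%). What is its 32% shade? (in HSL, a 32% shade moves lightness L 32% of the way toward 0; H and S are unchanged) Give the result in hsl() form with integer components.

hsl(218, 33%, 27%)

L moves 32% from 40 toward 0: 40 − 12.8 = 27.2 → 27.
H and S are unchanged.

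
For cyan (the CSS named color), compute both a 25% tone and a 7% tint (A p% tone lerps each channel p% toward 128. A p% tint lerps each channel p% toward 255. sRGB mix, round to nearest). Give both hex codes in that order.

#20DFDF, #12FFFF

CSS cyan is rgb(0, 255, 255).
25% tone:
  R: 0 + 0.25×(128−0) = 0 + 32 = 32 → 32
  G: 255 + 0.25×(128−255) = 255 − 31.75 = 223.25 → 223
  B: 255 + 0.25×(128−255) = 255 − 31.75 = 223.25 → 223
  → #20DFDF
7% tint:
  R: 0 + 0.07×(255−0) = 0 + 17.85 = 17.85 → 18
  G: 255 + 0.07×(255−255) = 255 + 0 = 255 → 255
  B: 255 + 0.07×(255−255) = 255 + 0 = 255 → 255
  → #12FFFF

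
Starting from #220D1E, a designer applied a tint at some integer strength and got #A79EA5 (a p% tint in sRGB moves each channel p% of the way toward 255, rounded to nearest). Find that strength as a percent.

60%

#220D1E is rgb(34, 13, 30); #A79EA5 is rgb(167, 158, 165).
On the G channel (widest range): 158 ≈ 13 + (p/100)(255 − 13), so p ≈ 100×(158 − 13)/(255 − 13) = 14500/242 = 59.92.
p = 60 reproduces all three channels after rounding.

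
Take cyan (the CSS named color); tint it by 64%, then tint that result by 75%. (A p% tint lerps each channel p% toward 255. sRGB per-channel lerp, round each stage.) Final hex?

CSS cyan is rgb(0, 255, 255).
A 64% tint moves each channel 64% toward 255:
  R: 0 + 0.64×(255−0) = 0 + 163.2 = 163.2 → 163
  G: 255 + 0.64×(255−255) = 255 + 0 = 255 → 255
  B: 255 + 0 = 255 → 255
After the tint: rgb(163, 255, 255) = #a3ffff.
Lerp each channel 75% toward 255:
  R: 163 + 0.75×(255−163) = 163 + 69 = 232 → 232
  G: 255 + 0 = 255 → 255
  B: 255 + 0 = 255 → 255
rgb(232, 255, 255) = #e8ffff.

#e8ffff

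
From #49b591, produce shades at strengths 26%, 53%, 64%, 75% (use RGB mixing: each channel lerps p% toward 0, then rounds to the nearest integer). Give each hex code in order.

#49b591 is rgb(73, 181, 145).
26%: (73 − 18.98 = 54.02→54, 181 − 47.06 = 133.94→134, 145 − 37.7 = 107.3→107) → #36866b
53%: (73 − 38.69 = 34.31→34, 181 − 95.93 = 85.07→85, 145 − 76.85 = 68.15→68) → #225544
64%: (73 − 46.72 = 26.28→26, 181 − 115.84 = 65.16→65, 145 − 92.8 = 52.2→52) → #1a4134
75%: (73 − 54.75 = 18.25→18, 181 − 135.75 = 45.25→45, 145 − 108.75 = 36.25→36) → #122d24

#36866b, #225544, #1a4134, #122d24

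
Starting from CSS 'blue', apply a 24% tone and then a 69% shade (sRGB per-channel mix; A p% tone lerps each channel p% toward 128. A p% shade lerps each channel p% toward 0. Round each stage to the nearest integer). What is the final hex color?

#0A0A46

CSS blue is rgb(0, 0, 255).
Per channel, c → c + 0.24(128 − c):
  R: 0 + 30.72 = 30.72 → 31
  G: 0 + 0.24×(128−0) = 0 + 30.72 = 30.72 → 31
  B: 255 + 0.24×(128−255) = 255 − 30.48 = 224.52 → 225
After the tone: rgb(31, 31, 225) = #1F1FE1.
A 69% shade moves each channel 69% toward 0:
  R: 31 − 21.39 = 9.61 → 10
  G: 31 + 0.69×(0−31) = 31 − 21.39 = 9.61 → 10
  B: 225 − 155.25 = 69.75 → 70
rgb(10, 10, 70) = #0A0A46.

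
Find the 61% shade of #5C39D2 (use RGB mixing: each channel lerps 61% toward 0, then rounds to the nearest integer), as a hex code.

#241652

#5C39D2 is rgb(92, 57, 210).
Per channel, c → c + 0.61(0 − c):
  R: 92 − 56.12 = 35.88 → 36
  G: 57 − 34.77 = 22.23 → 22
  B: 210 − 128.1 = 81.9 → 82
rgb(36, 22, 82) = #241652.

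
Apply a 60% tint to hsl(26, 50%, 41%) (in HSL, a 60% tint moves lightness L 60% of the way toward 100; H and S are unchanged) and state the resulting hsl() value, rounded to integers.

L moves 60% from 41 toward 100: 41 + 35.4 = 76.4 → 76.
H and S are unchanged.

hsl(26, 50%, 76%)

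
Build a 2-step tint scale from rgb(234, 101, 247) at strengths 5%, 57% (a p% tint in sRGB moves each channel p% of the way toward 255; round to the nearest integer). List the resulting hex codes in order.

#eb6df7, #f6bdfc

5%: (234 + 1.05 = 235.05→235, 101 + 7.7 = 108.7→109, 247→247) → #eb6df7
57%: (234 + 11.97 = 245.97→246, 101 + 87.78 = 188.78→189, 247 + 4.56 = 251.56→252) → #f6bdfc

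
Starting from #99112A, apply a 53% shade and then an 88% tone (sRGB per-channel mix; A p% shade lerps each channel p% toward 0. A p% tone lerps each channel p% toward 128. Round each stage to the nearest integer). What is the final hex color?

#797273

#99112A is rgb(153, 17, 42).
Per channel, c → c + 0.53(0 − c):
  R: 153 + 0.53×(0−153) = 153 − 81.09 = 71.91 → 72
  G: 17 − 9.01 = 7.99 → 8
  B: 42 + 0.53×(0−42) = 42 − 22.26 = 19.74 → 20
After the shade: rgb(72, 8, 20) = #480814.
Per channel, c → c + 0.88(128 − c):
  R: 72 + 0.88×(128−72) = 72 + 49.28 = 121.28 → 121
  G: 8 + 0.88×(128−8) = 8 + 105.6 = 113.6 → 114
  B: 20 + 0.88×(128−20) = 20 + 95.04 = 115.04 → 115
rgb(121, 114, 115) = #797273.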